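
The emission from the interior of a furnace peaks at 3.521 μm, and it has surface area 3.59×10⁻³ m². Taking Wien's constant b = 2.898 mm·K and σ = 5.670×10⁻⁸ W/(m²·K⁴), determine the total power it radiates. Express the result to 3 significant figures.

Wien's law: T = b/λ_max = 2.898×10⁻³/3.521×10⁻⁶ = 823.062 K.
Area A = 3.59×10⁻³ m².
Then P = σAT⁴ = 5.670×10⁻⁸×3.59×10⁻³×(823.062)⁴ = 93.4 W.

P ≈ 93.4 W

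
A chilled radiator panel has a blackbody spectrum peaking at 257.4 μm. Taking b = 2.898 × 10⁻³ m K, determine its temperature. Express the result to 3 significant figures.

Wien's law gives T = b/λ_max = (2.898×10⁻³ m·K)/(2.574×10⁻⁴ m) = 11.3 K.

T ≈ 11.3 K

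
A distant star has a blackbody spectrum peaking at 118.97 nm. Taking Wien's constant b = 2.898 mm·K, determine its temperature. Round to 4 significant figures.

Wien's law gives T = b/λ_max = (2.898×10⁻³ m·K)/(1.1897×10⁻⁷ m) = 2.436×10⁴ K.

T ≈ 2.436×10⁴ K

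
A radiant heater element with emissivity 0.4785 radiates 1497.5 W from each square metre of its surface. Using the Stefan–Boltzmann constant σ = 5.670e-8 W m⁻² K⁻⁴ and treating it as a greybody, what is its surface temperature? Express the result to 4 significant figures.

T ≈ 484.7 K

I = εσT⁴, so T = (I/εσ)^(1/4) = (1497.5/(0.4785×5.670×10⁻⁸))^(1/4) = 484.7 K.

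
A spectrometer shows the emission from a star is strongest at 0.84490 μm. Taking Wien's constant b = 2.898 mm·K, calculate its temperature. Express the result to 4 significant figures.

T ≈ 3430 K

Wien's law gives T = b/λ_max = (2.898×10⁻³ m·K)/(8.4490×10⁻⁷ m) = 3430 K.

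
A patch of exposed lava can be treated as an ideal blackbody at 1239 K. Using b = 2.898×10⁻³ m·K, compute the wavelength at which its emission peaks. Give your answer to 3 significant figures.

Wien's displacement law: λ_max = b/T = (2.898×10⁻³ m·K)/(1239 K) = 2.339×10⁻⁶ m.
That is 2.34×10³ nm, in the infrared range.

λ_max ≈ 2.34×10³ nm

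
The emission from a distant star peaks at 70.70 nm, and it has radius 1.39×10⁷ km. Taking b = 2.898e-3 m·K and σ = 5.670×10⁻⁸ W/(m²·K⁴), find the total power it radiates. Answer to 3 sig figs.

Wien's law: T = b/λ_max = 2.898×10⁻³/7.070×10⁻⁸ = 40990.1 K.
Surface area A = 4πR² = 4π(1.39×10¹⁰ m)² = 2.42795×10²¹ m².
Then P = σAT⁴ = 5.670×10⁻⁸×2.42795×10²¹×(40990.1)⁴ = 3.89×10³² W.

P ≈ 3.89×10³² W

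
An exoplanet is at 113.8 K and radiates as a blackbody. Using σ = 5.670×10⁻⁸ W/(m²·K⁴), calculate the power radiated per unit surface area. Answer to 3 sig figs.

I ≈ 9.51 W/m²

Stefan–Boltzmann: I = σT⁴ = 5.670×10⁻⁸ × (113.8)⁴ = 9.51 W/m².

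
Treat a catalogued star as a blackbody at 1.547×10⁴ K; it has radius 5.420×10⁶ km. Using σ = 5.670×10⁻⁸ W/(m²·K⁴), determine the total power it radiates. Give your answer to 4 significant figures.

Surface area A = 4πR² = 4π(5.420×10⁹ m)² = 3.69155×10²⁰ m².
P = σAT⁴ = 5.670×10⁻⁸ × 3.69155×10²⁰ × (1.547×10⁴)⁴ = 1.199×10³⁰ W.

P ≈ 1.199×10³⁰ W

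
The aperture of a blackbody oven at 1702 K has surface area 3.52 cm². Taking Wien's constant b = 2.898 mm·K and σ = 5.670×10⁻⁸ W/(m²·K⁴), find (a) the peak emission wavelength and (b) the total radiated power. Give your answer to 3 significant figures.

λ_max ≈ 1.70×10³ nm; P ≈ 167 W

(a) λ_max = b/T = 2.898×10⁻³/1702 = 1.703×10⁻⁶ m = 1.70×10³ nm.
Area A = 3.52 cm² = 3.52×10⁻⁴ m².
(b) P = σAT⁴ = 5.670×10⁻⁸×3.52×10⁻⁴×(1702)⁴ = 167 W.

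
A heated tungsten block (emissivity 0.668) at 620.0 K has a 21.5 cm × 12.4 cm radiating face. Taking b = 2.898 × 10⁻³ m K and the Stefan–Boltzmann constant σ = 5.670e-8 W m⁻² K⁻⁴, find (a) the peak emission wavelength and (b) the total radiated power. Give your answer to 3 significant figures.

(a) λ_max = b/T = 2.898×10⁻³/620.0 = 4.674×10⁻⁶ m = 4.67 μm.
Area A = 0.215 × 0.124 = 0.02666 m².
(b) P = εσAT⁴ = 0.668×5.670×10⁻⁸×0.02666×(620.0)⁴ = 149 W.

λ_max ≈ 4.67 μm; P ≈ 149 W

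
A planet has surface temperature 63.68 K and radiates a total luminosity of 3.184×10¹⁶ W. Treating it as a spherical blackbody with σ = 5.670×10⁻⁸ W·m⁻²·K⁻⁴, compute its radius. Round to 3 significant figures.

L = 4πR²σT⁴ ⇒ R = √(L/(4πσT⁴)).
σT⁴ = 0.932385 W/m², so R = √(3.184×10¹⁶/(4π×0.932385)) = 5.21×10⁷ m.

R ≈ 5.21×10⁷ m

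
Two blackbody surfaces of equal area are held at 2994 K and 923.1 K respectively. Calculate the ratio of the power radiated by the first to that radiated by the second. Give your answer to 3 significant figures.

P₁/P₂ ≈ 111

With equal areas, P₁/P₂ = (T₁/T₂)⁴ = (2994/923.1)⁴ = 111.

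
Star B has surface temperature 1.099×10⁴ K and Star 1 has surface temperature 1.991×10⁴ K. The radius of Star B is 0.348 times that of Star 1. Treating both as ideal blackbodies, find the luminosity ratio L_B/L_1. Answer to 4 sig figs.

L_B/L_1 ≈ 0.01124

L ∝ R²T⁴, so L_B/L_1 = (R_B/R_1)²(T_B/T_1)⁴ = (0.348)² × (1.099×10⁴/1.991×10⁴)⁴ = 0.121104 × 0.0928337 = 0.01124.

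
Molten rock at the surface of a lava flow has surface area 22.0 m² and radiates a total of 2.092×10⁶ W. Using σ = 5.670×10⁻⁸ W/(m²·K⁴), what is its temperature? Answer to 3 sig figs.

T ≈ 1.14×10³ K

Area A = 22.0 m².
P = σAT⁴ ⇒ T = (P/(σA))^(1/4) = (2.092×10⁶/(5.670×10⁻⁸×22.0))^(1/4) = 1.14×10³ K.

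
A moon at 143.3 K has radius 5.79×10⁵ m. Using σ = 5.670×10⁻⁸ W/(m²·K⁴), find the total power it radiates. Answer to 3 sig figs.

Surface area A = 4πR² = 4π(5.79×10⁵ m)² = 4.21276×10¹² m².
P = σAT⁴ = 5.670×10⁻⁸ × 4.21276×10¹² × (143.3)⁴ = 1.01×10¹⁴ W.

P ≈ 1.01×10¹⁴ W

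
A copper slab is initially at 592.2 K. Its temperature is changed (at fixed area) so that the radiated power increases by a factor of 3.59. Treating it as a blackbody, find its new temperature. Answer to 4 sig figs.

P ∝ T⁴, so T₂/T₁ = (P₂/P₁)^(1/4) = (3.59)^(1/4) = 1.37649.
T₂ = 592.2 × 1.37649 = 815.2 K.

T₂ ≈ 815.2 K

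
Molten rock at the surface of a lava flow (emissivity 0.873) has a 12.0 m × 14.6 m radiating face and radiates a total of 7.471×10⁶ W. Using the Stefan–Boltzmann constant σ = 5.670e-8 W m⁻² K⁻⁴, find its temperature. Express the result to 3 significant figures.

Area A = 12.0 × 14.6 = 175.2 m².
P = εσAT⁴ ⇒ T = (P/(εσA))^(1/4) = (7.471×10⁶/(0.873×5.670×10⁻⁸×175.2))^(1/4) = 963 K.

T ≈ 963 K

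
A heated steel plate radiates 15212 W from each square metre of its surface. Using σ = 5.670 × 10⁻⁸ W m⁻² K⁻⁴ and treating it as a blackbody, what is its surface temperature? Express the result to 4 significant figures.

I = σT⁴, so T = (I/σ)^(1/4) = (15212/(5.670×10⁻⁸))^(1/4) = 719.7 K.

T ≈ 719.7 K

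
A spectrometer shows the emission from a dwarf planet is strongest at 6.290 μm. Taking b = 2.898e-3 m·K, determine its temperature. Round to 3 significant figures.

T ≈ 461 K

Wien's law gives T = b/λ_max = (2.898×10⁻³ m·K)/(6.290×10⁻⁶ m) = 461 K.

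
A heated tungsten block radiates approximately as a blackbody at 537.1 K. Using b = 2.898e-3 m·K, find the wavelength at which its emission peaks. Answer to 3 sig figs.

Wien's displacement law: λ_max = b/T = (2.898×10⁻³ m·K)/(537.1 K) = 5.396×10⁻⁶ m.
That is 5.40 μm, in the infrared range.

λ_max ≈ 5.40 μm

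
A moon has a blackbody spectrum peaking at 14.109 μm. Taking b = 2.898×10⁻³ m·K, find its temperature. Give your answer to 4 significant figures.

T ≈ 205.4 K

Wien's law gives T = b/λ_max = (2.898×10⁻³ m·K)/(1.4109×10⁻⁵ m) = 205.4 K.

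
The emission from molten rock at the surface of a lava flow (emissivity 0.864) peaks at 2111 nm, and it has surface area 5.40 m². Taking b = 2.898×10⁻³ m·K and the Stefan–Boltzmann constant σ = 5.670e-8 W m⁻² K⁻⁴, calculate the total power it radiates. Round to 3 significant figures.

P ≈ 9.40×10⁵ W

Wien's law: T = b/λ_max = 2.898×10⁻³/2.111×10⁻⁶ = 1372.81 K.
Area A = 5.40 m².
Then P = εσAT⁴ = 0.864×5.670×10⁻⁸×5.40×(1372.81)⁴ = 9.40×10⁵ W.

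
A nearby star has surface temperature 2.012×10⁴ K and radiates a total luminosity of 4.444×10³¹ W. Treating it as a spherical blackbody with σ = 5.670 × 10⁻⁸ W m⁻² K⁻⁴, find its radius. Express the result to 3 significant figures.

L = 4πR²σT⁴ ⇒ R = √(L/(4πσT⁴)).
σT⁴ = 9.29170×10⁹ W/m², so R = √(4.444×10³¹/(4π×9.29170×10⁹)) = 1.95×10¹⁰ m.

R ≈ 1.95×10¹⁰ m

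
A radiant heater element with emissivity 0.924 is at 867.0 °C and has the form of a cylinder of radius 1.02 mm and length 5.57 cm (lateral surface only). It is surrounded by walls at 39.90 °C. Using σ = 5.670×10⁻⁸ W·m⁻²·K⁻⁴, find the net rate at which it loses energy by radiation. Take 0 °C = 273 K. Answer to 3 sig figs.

Net loss ≈ 31.4 W

T = 867.0 °C + 273 = 1140.0 K.
Surroundings: T = 39.90 °C + 273 = 312.90 K.
Lateral area A = 2πrL = 2π×1.02×10⁻³×0.0557 = 3.56973×10⁻⁴ m².
Net radiated power P_net = εσA(T⁴ − T₀⁴) = 0.924×5.670×10⁻⁸×3.56973×10⁻⁴×(1140.0⁴ − 312.90⁴).
T⁴ − T₀⁴ = 1.68896×10¹² − 9.58567×10⁹ = 1.67937×10¹² K⁴, so P_net = 31.4 W.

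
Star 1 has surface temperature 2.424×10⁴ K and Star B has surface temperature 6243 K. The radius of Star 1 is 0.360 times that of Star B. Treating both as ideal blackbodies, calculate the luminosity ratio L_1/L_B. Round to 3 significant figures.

L_1/L_B ≈ 29.5

L ∝ R²T⁴, so L_1/L_B = (R_1/R_B)²(T_1/T_B)⁴ = (0.360)² × (2.424×10⁴/6243)⁴ = 0.1296 × 227.278 = 29.5.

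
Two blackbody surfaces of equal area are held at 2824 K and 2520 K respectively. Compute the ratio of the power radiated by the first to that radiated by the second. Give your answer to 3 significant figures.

With equal areas, P₁/P₂ = (T₁/T₂)⁴ = (2824/2520)⁴ = 1.58.

P₁/P₂ ≈ 1.58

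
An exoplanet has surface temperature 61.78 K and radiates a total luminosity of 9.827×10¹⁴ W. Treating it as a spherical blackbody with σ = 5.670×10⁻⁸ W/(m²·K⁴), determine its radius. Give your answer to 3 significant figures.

R ≈ 9.73×10⁶ m

L = 4πR²σT⁴ ⇒ R = √(L/(4πσT⁴)).
σT⁴ = 0.825990 W/m², so R = √(9.827×10¹⁴/(4π×0.825990)) = 9.73×10⁶ m.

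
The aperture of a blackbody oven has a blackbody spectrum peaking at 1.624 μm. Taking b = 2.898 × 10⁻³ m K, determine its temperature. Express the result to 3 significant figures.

Wien's law gives T = b/λ_max = (2.898×10⁻³ m·K)/(1.624×10⁻⁶ m) = 1.78×10³ K.

T ≈ 1.78×10³ K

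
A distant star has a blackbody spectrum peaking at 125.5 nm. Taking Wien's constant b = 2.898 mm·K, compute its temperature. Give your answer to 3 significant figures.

Wien's law gives T = b/λ_max = (2.898×10⁻³ m·K)/(1.255×10⁻⁷ m) = 2.31×10⁴ K.

T ≈ 2.31×10⁴ K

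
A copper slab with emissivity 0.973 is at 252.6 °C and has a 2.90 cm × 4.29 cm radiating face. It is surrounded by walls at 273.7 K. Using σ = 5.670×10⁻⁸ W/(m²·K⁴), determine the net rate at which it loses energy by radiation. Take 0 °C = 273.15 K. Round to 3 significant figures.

Net loss ≈ 4.86 W

T = 252.6 °C + 273.15 = 525.75 K.
Area A = 0.0290 × 0.0429 = 1.2441×10⁻³ m².
Net radiated power P_net = εσA(T⁴ − T₀⁴) = 0.973×5.670×10⁻⁸×1.2441×10⁻³×(525.75⁴ − 273.7⁴).
T⁴ − T₀⁴ = 7.64042×10¹⁰ − 5.61176×10⁹ = 7.07924×10¹⁰ K⁴, so P_net = 4.86 W.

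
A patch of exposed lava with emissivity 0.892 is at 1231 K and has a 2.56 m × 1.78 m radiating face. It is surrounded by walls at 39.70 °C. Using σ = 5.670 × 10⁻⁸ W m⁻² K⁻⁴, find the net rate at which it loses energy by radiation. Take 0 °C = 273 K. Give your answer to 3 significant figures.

Net loss ≈ 5.27×10⁵ W

Surroundings: T = 39.70 °C + 273 = 312.70 K.
Area A = 2.56 × 1.78 = 4.5568 m².
Net radiated power P_net = εσA(T⁴ − T₀⁴) = 0.892×5.670×10⁻⁸×4.5568×(1231⁴ − 312.70⁴).
T⁴ − T₀⁴ = 2.29632×10¹² − 9.56118×10⁹ = 2.28676×10¹² K⁴, so P_net = 5.27×10⁵ W.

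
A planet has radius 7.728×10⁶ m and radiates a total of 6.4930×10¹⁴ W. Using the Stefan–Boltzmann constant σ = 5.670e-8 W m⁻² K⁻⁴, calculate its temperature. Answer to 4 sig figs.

T ≈ 62.50 K

Surface area A = 4πR² = 4π(7.728×10⁶ m)² = 7.50489×10¹⁴ m².
P = σAT⁴ ⇒ T = (P/(σA))^(1/4) = (6.4930×10¹⁴/(5.670×10⁻⁸×7.50489×10¹⁴))^(1/4) = 62.50 K.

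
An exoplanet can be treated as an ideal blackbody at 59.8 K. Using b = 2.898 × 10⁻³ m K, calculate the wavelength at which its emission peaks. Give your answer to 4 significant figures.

λ_max ≈ 48.46 μm

Wien's displacement law: λ_max = b/T = (2.898×10⁻³ m·K)/(59.8 K) = 4.8462×10⁻⁵ m.
That is 48.46 μm, in the infrared range.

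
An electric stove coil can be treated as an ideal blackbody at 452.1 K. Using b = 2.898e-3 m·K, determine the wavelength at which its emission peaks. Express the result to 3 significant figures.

Wien's displacement law: λ_max = b/T = (2.898×10⁻³ m·K)/(452.1 K) = 6.410×10⁻⁶ m.
That is 6.41 μm, in the infrared range.

λ_max ≈ 6.41 μm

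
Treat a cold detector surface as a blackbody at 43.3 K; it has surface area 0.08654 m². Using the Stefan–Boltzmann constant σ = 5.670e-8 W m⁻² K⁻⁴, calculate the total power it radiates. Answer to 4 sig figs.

P ≈ 0.01725 W

Area A = 0.08654 m².
P = σAT⁴ = 5.670×10⁻⁸ × 0.08654 × (43.3)⁴ = 0.01725 W.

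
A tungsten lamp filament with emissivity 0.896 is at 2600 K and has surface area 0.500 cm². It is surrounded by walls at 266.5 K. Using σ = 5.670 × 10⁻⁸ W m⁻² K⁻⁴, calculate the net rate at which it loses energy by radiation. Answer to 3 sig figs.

Area A = 0.500 cm² = 5.00×10⁻⁵ m².
Net radiated power P_net = εσA(T⁴ − T₀⁴) = 0.896×5.670×10⁻⁸×5.00×10⁻⁵×(2600⁴ − 266.5⁴).
T⁴ − T₀⁴ = 4.56976×10¹³ − 5.04416×10⁹ = 4.56926×10¹³ K⁴, so P_net = 116 W.

Net loss ≈ 116 W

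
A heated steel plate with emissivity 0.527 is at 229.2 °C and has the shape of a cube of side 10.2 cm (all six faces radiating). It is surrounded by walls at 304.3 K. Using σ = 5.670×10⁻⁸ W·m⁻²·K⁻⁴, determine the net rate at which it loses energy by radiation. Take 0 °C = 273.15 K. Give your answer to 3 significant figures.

T = 229.2 °C + 273.15 = 502.35 K.
Area A = 6s² = 6×(0.102 m)² = 0.062424 m².
Net radiated power P_net = εσA(T⁴ − T₀⁴) = 0.527×5.670×10⁻⁸×0.062424×(502.35⁴ − 304.3⁴).
T⁴ − T₀⁴ = 6.36833×10¹⁰ − 8.57448×10⁹ = 5.51088×10¹⁰ K⁴, so P_net = 103 W.

Net loss ≈ 103 W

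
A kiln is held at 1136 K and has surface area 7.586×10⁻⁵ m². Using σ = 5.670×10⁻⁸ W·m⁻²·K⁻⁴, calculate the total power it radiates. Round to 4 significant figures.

Area A = 7.586×10⁻⁵ m².
P = σAT⁴ = 5.670×10⁻⁸ × 7.586×10⁻⁵ × (1136)⁴ = 7.163 W.

P ≈ 7.163 W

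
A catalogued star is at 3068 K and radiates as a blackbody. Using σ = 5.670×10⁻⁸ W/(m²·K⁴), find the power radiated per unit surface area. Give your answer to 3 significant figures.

I ≈ 5.02×10⁶ W/m²

Stefan–Boltzmann: I = σT⁴ = 5.670×10⁻⁸ × (3068)⁴ = 5.02×10⁶ W/m².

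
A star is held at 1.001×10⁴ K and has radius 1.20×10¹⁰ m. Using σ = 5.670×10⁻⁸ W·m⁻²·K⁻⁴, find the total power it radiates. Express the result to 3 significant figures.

Surface area A = 4πR² = 4π(1.20×10¹⁰ m)² = 1.80956×10²¹ m².
P = σAT⁴ = 5.670×10⁻⁸ × 1.80956×10²¹ × (1.001×10⁴)⁴ = 1.03×10³⁰ W.

P ≈ 1.03×10³⁰ W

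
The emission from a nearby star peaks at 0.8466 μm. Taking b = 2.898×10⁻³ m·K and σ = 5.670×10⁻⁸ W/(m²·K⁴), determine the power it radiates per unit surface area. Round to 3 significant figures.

Wien's law: T = b/λ_max = 2.898×10⁻³/8.466×10⁻⁷ = 3423.10 K.
Then I = σT⁴ = 5.670×10⁻⁸×(3423.10)⁴ = 7.79×10⁶ W/m².

I ≈ 7.79×10⁶ W/m²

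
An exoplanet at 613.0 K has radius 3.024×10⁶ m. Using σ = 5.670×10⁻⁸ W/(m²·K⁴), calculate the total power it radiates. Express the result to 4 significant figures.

Surface area A = 4πR² = 4π(3.024×10⁶ m)² = 1.14914×10¹⁴ m².
P = σAT⁴ = 5.670×10⁻⁸ × 1.14914×10¹⁴ × (613.0)⁴ = 9.200×10¹⁷ W.

P ≈ 9.200×10¹⁷ W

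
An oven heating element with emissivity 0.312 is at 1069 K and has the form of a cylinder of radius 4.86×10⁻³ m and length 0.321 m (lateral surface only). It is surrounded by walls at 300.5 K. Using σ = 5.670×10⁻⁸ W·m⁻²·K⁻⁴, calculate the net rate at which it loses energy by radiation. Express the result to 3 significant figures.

Net loss ≈ 225 W

Lateral area A = 2πrL = 2π×4.86×10⁻³×0.321 = 9.80215×10⁻³ m².
Net radiated power P_net = εσA(T⁴ − T₀⁴) = 0.312×5.670×10⁻⁸×9.80215×10⁻³×(1069⁴ − 300.5⁴).
T⁴ − T₀⁴ = 1.30590×10¹² − 8.15414×10⁹ = 1.29775×10¹² K⁴, so P_net = 225 W.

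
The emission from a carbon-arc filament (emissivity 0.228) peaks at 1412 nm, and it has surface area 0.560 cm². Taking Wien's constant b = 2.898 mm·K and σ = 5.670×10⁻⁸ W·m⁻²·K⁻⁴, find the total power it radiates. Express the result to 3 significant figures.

Wien's law: T = b/λ_max = 2.898×10⁻³/1.412×10⁻⁶ = 2052.41 K.
Area A = 0.560 cm² = 5.60×10⁻⁵ m².
Then P = εσAT⁴ = 0.228×5.670×10⁻⁸×5.60×10⁻⁵×(2052.41)⁴ = 12.8 W.

P ≈ 12.8 W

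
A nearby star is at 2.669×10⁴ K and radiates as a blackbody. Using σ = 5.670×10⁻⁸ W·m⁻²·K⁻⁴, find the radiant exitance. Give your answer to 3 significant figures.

I ≈ 2.88×10¹⁰ W/m²

Stefan–Boltzmann: I = σT⁴ = 5.670×10⁻⁸ × (2.669×10⁴)⁴ = 2.88×10¹⁰ W/m².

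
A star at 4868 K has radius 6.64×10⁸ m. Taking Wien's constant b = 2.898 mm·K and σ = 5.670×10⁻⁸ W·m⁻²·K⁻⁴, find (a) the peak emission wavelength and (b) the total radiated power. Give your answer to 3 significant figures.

(a) λ_max = b/T = 2.898×10⁻³/4868 = 5.953×10⁻⁷ m = 595 nm.
Surface area A = 4πR² = 4π(6.64×10⁸ m)² = 5.54046×10¹⁸ m².
(b) P = σAT⁴ = 5.670×10⁻⁸×5.54046×10¹⁸×(4868)⁴ = 1.76×10²⁶ W.

λ_max ≈ 595 nm; P ≈ 1.76×10²⁶ W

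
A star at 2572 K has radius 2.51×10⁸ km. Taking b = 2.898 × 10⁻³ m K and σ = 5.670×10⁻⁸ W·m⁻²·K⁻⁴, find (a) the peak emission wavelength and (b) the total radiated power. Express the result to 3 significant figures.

λ_max ≈ 1.13 μm; P ≈ 1.96×10³⁰ W

(a) λ_max = b/T = 2.898×10⁻³/2572 = 1.127×10⁻⁶ m = 1.13 μm.
Surface area A = 4πR² = 4π(2.51×10¹¹ m)² = 7.91694×10²³ m².
(b) P = σAT⁴ = 5.670×10⁻⁸×7.91694×10²³×(2572)⁴ = 1.96×10³⁰ W.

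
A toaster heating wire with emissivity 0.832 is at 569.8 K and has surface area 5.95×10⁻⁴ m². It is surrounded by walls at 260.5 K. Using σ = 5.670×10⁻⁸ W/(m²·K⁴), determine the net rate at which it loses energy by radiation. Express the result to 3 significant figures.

Net loss ≈ 2.83 W

Area A = 5.95×10⁻⁴ m².
Net radiated power P_net = εσA(T⁴ − T₀⁴) = 0.832×5.670×10⁻⁸×5.95×10⁻⁴×(569.8⁴ − 260.5⁴).
T⁴ − T₀⁴ = 1.05412×10¹¹ − 4.60501×10⁹ = 1.00807×10¹¹ K⁴, so P_net = 2.83 W.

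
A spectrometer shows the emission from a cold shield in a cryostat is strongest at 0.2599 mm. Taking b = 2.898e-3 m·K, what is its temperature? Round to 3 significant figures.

Wien's law gives T = b/λ_max = (2.898×10⁻³ m·K)/(2.599×10⁻⁴ m) = 11.2 K.

T ≈ 11.2 K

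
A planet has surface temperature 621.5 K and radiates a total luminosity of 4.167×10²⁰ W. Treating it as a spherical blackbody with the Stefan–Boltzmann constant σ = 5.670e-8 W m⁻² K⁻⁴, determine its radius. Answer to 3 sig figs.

L = 4πR²σT⁴ ⇒ R = √(L/(4πσT⁴)).
σT⁴ = 8459.56 W/m², so R = √(4.167×10²⁰/(4π×8459.56)) = 6.26×10⁷ m.

R ≈ 6.26×10⁷ m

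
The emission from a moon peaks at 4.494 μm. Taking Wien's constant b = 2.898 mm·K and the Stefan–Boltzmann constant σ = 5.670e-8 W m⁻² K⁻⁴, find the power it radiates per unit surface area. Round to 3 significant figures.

Wien's law: T = b/λ_max = 2.898×10⁻³/4.494×10⁻⁶ = 644.860 K.
Then I = σT⁴ = 5.670×10⁻⁸×(644.860)⁴ = 9.80×10³ W/m².

I ≈ 9.80×10³ W/m²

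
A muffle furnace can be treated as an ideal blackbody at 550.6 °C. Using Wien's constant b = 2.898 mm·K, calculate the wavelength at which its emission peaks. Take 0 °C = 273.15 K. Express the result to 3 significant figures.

λ_max ≈ 3.52 μm

T = 550.6 °C + 273.15 = 823.75 K.
Wien's displacement law: λ_max = b/T = (2.898×10⁻³ m·K)/(823.75 K) = 3.518×10⁻⁶ m.
That is 3.52 μm, in the infrared range.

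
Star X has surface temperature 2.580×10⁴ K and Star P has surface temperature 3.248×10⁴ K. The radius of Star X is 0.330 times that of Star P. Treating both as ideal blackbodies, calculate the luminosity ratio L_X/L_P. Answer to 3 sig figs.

L ∝ R²T⁴, so L_X/L_P = (R_X/R_P)²(T_X/T_P)⁴ = (0.330)² × (2.580×10⁴/3.248×10⁴)⁴ = 0.1089 × 0.398121 = 0.0434.

L_X/L_P ≈ 0.0434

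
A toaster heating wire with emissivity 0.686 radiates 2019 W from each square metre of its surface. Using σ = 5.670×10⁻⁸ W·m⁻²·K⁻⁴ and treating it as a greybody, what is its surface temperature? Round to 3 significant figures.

I = εσT⁴, so T = (I/εσ)^(1/4) = (2019/(0.686×5.670×10⁻⁸))^(1/4) = 477 K.

T ≈ 477 K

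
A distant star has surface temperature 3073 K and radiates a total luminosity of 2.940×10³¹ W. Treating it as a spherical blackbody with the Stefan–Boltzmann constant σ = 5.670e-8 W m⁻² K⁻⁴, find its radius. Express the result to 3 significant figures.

L = 4πR²σT⁴ ⇒ R = √(L/(4πσT⁴)).
σT⁴ = 5.05631×10⁶ W/m², so R = √(2.940×10³¹/(4π×5.05631×10⁶)) = 6.80×10¹¹ m.

R ≈ 6.80×10¹¹ m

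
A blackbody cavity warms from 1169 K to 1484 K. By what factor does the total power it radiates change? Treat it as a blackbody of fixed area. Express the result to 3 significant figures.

P ∝ T⁴, so P₂/P₁ = (T₂/T₁)⁴ = (1484/1169)⁴ = (1.26946)⁴ = 2.60.

P₂/P₁ ≈ 2.60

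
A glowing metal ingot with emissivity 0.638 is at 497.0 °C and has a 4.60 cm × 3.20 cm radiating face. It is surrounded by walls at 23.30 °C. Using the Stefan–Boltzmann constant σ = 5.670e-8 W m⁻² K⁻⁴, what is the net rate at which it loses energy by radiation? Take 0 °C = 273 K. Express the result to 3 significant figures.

T = 497.0 °C + 273 = 770.0 K.
Surroundings: T = 23.30 °C + 273 = 296.30 K.
Area A = 0.0460 × 0.0320 = 1.472×10⁻³ m².
Net radiated power P_net = εσA(T⁴ − T₀⁴) = 0.638×5.670×10⁻⁸×1.472×10⁻³×(770.0⁴ − 296.30⁴).
T⁴ − T₀⁴ = 3.51530×10¹¹ − 7.70773×10⁹ = 3.43822×10¹¹ K⁴, so P_net = 18.3 W.

Net loss ≈ 18.3 W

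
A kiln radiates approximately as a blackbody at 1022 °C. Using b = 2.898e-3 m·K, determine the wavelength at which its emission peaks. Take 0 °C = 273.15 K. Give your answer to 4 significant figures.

λ_max ≈ 2238 nm

T = 1022 °C + 273.15 = 1295.15 K.
Wien's displacement law: λ_max = b/T = (2.898×10⁻³ m·K)/(1295.15 K) = 2.2376×10⁻⁶ m.
That is 2238 nm, in the infrared range.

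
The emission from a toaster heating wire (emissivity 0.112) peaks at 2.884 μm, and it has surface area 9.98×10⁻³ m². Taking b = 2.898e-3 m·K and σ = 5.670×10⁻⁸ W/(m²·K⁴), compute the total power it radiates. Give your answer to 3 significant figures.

Wien's law: T = b/λ_max = 2.898×10⁻³/2.884×10⁻⁶ = 1004.85 K.
Area A = 9.98×10⁻³ m².
Then P = εσAT⁴ = 0.112×5.670×10⁻⁸×9.98×10⁻³×(1004.85)⁴ = 64.6 W.

P ≈ 64.6 W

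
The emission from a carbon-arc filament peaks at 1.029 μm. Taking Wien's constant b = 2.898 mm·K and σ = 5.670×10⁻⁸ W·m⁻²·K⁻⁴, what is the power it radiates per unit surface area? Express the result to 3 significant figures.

Wien's law: T = b/λ_max = 2.898×10⁻³/1.029×10⁻⁶ = 2816.33 K.
Then I = σT⁴ = 5.670×10⁻⁸×(2816.33)⁴ = 3.57×10⁶ W/m².

I ≈ 3.57×10⁶ W/m²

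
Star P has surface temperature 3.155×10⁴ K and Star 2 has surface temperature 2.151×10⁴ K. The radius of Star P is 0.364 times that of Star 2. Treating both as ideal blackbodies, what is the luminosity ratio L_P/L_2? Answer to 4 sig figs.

L ∝ R²T⁴, so L_P/L_2 = (R_P/R_2)²(T_P/T_2)⁴ = (0.364)² × (3.155×10⁴/2.151×10⁴)⁴ = 0.132496 × 4.62845 = 0.6133.

L_P/L_2 ≈ 0.6133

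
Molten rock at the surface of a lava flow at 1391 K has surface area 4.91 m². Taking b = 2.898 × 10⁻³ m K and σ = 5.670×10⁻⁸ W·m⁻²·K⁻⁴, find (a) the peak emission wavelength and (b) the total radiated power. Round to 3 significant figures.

λ_max ≈ 2.08 μm; P ≈ 1.04×10⁶ W

(a) λ_max = b/T = 2.898×10⁻³/1391 = 2.083×10⁻⁶ m = 2.08 μm.
Area A = 4.91 m².
(b) P = σAT⁴ = 5.670×10⁻⁸×4.91×(1391)⁴ = 1.04×10⁶ W.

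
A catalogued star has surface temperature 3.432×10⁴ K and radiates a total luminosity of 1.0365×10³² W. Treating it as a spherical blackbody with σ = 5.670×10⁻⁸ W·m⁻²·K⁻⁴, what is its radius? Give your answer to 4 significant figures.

L = 4πR²σT⁴ ⇒ R = √(L/(4πσT⁴)).
σT⁴ = 7.86633×10¹⁰ W/m², so R = √(1.0365×10³²/(4π×7.86633×10¹⁰)) = 1.024×10¹⁰ m.

R ≈ 1.024×10¹⁰ m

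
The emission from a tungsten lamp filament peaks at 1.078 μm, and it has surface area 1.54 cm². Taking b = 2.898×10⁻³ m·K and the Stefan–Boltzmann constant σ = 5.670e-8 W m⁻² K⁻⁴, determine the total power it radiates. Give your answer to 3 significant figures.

P ≈ 456 W

Wien's law: T = b/λ_max = 2.898×10⁻³/1.078×10⁻⁶ = 2688.31 K.
Area A = 1.54 cm² = 1.54×10⁻⁴ m².
Then P = σAT⁴ = 5.670×10⁻⁸×1.54×10⁻⁴×(2688.31)⁴ = 456 W.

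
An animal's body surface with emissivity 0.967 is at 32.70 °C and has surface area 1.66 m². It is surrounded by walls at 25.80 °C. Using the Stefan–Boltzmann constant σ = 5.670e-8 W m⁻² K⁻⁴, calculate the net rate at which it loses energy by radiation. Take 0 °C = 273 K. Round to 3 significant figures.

T = 32.70 °C + 273 = 305.70 K.
Surroundings: T = 25.80 °C + 273 = 298.80 K.
Area A = 1.66 m².
Net radiated power P_net = εσA(T⁴ − T₀⁴) = 0.967×5.670×10⁻⁸×1.66×(305.70⁴ − 298.80⁴).
T⁴ − T₀⁴ = 8.73337×10⁹ − 7.97118×10⁹ = 7.62190×10⁸ K⁴, so P_net = 69.4 W.

Net loss ≈ 69.4 W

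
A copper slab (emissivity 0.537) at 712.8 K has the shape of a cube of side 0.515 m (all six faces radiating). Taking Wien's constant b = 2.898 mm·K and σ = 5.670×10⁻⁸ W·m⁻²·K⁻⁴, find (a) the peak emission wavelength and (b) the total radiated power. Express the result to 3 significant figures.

λ_max ≈ 4.07 μm; P ≈ 1.25×10⁴ W

(a) λ_max = b/T = 2.898×10⁻³/712.8 = 4.066×10⁻⁶ m = 4.07 μm.
Area A = 6s² = 6×(0.515 m)² = 1.59135 m².
(b) P = εσAT⁴ = 0.537×5.670×10⁻⁸×1.59135×(712.8)⁴ = 1.25×10⁴ W.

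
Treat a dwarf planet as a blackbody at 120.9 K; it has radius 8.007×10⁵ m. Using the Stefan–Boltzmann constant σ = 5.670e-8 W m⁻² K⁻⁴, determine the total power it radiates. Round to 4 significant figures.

P ≈ 9.760×10¹³ W

Surface area A = 4πR² = 4π(8.007×10⁵ m)² = 8.05656×10¹² m².
P = σAT⁴ = 5.670×10⁻⁸ × 8.05656×10¹² × (120.9)⁴ = 9.760×10¹³ W.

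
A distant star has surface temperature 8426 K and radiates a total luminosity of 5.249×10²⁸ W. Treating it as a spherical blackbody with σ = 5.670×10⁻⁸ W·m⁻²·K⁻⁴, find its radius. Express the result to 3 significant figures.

L = 4πR²σT⁴ ⇒ R = √(L/(4πσT⁴)).
σT⁴ = 2.85804×10⁸ W/m², so R = √(5.249×10²⁸/(4π×2.85804×10⁸)) = 3.82×10⁹ m.

R ≈ 3.82×10⁹ m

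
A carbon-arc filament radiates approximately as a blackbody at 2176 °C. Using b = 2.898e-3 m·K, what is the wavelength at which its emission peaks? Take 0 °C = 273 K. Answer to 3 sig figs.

T = 2176 °C + 273 = 2449 K.
Wien's displacement law: λ_max = b/T = (2.898×10⁻³ m·K)/(2449 K) = 1.183×10⁻⁶ m.
That is 1.18×10³ nm, in the infrared range.

λ_max ≈ 1.18×10³ nm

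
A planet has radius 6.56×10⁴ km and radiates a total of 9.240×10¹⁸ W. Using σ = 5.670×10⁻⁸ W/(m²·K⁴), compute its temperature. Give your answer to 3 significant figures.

Surface area A = 4πR² = 4π(6.56×10⁷ m)² = 5.40776×10¹⁶ m².
P = σAT⁴ ⇒ T = (P/(σA))^(1/4) = (9.240×10¹⁸/(5.670×10⁻⁸×5.40776×10¹⁶))^(1/4) = 234 K.

T ≈ 234 K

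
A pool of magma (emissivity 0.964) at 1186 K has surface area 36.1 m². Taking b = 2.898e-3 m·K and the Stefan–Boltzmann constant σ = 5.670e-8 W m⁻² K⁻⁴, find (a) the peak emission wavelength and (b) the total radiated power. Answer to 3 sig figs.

(a) λ_max = b/T = 2.898×10⁻³/1186 = 2.444×10⁻⁶ m = 2.44×10³ nm.
Area A = 36.1 m².
(b) P = εσAT⁴ = 0.964×5.670×10⁻⁸×36.1×(1186)⁴ = 3.90×10⁶ W.

λ_max ≈ 2.44×10³ nm; P ≈ 3.90×10⁶ W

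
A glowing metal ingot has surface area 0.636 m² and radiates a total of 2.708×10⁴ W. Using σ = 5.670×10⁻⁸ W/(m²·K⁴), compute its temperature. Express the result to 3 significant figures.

T ≈ 931 K

Area A = 0.636 m².
P = σAT⁴ ⇒ T = (P/(σA))^(1/4) = (2.708×10⁴/(5.670×10⁻⁸×0.636))^(1/4) = 931 K.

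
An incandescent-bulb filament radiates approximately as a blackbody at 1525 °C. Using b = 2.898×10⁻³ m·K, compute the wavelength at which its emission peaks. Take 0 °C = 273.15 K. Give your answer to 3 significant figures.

T = 1525 °C + 273.15 = 1798.15 K.
Wien's displacement law: λ_max = b/T = (2.898×10⁻³ m·K)/(1798.15 K) = 1.612×10⁻⁶ m.
That is 1.61×10³ nm, in the infrared range.

λ_max ≈ 1.61×10³ nm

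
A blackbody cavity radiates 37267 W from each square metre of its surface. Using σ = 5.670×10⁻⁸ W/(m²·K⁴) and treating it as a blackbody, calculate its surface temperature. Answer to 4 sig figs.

I = σT⁴, so T = (I/σ)^(1/4) = (37267/(5.670×10⁻⁸))^(1/4) = 900.4 K.

T ≈ 900.4 K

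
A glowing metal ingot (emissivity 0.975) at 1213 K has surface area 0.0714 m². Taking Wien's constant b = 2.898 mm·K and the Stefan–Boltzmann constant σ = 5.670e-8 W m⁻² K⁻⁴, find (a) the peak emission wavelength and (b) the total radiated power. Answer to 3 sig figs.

λ_max ≈ 2.39×10³ nm; P ≈ 8.55×10³ W

(a) λ_max = b/T = 2.898×10⁻³/1213 = 2.389×10⁻⁶ m = 2.39×10³ nm.
Area A = 0.0714 m².
(b) P = εσAT⁴ = 0.975×5.670×10⁻⁸×0.0714×(1213)⁴ = 8.55×10³ W.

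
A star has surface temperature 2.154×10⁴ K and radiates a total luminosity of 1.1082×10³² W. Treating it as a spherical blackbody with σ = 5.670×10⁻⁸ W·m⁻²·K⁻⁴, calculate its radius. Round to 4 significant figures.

R ≈ 2.688×10¹⁰ m

L = 4πR²σT⁴ ⇒ R = √(L/(4πσT⁴)).
σT⁴ = 1.22058×10¹⁰ W/m², so R = √(1.1082×10³²/(4π×1.22058×10¹⁰)) = 2.688×10¹⁰ m.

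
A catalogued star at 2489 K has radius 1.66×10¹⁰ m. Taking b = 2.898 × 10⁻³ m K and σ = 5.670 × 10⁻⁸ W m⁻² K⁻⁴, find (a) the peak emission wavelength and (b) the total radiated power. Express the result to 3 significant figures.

(a) λ_max = b/T = 2.898×10⁻³/2489 = 1.164×10⁻⁶ m = 1.16 μm.
Surface area A = 4πR² = 4π(1.66×10¹⁰ m)² = 3.46279×10²¹ m².
(b) P = σAT⁴ = 5.670×10⁻⁸×3.46279×10²¹×(2489)⁴ = 7.54×10²⁷ W.

λ_max ≈ 1.16 μm; P ≈ 7.54×10²⁷ W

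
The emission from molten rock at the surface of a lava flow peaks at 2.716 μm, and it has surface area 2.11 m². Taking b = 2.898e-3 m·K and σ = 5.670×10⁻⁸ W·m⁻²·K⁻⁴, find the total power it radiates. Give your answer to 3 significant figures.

Wien's law: T = b/λ_max = 2.898×10⁻³/2.716×10⁻⁶ = 1067.01 K.
Area A = 2.11 m².
Then P = σAT⁴ = 5.670×10⁻⁸×2.11×(1067.01)⁴ = 1.55×10⁵ W.

P ≈ 1.55×10⁵ W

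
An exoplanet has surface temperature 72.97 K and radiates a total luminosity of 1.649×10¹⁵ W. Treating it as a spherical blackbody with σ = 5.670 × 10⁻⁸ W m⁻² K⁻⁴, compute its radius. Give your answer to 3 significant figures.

L = 4πR²σT⁴ ⇒ R = √(L/(4πσT⁴)).
σT⁴ = 1.60754 W/m², so R = √(1.649×10¹⁵/(4π×1.60754)) = 9.03×10⁶ m.

R ≈ 9.03×10⁶ m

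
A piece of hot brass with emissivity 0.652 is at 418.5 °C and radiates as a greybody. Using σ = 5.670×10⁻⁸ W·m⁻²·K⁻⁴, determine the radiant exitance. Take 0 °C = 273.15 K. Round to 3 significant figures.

T = 418.5 °C + 273.15 = 691.65 K.
Stefan–Boltzmann: I = εσT⁴ = 0.652 × 5.670×10⁻⁸ × (691.65)⁴ = 8.46×10³ W/m².

I ≈ 8.46×10³ W/m²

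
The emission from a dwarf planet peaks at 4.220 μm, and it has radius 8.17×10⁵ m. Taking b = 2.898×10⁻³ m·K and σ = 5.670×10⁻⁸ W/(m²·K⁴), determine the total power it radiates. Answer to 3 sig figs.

Wien's law: T = b/λ_max = 2.898×10⁻³/4.220×10⁻⁶ = 686.730 K.
Surface area A = 4πR² = 4π(8.17×10⁵ m)² = 8.38791×10¹² m².
Then P = σAT⁴ = 5.670×10⁻⁸×8.38791×10¹²×(686.730)⁴ = 1.06×10¹⁷ W.

P ≈ 1.06×10¹⁷ W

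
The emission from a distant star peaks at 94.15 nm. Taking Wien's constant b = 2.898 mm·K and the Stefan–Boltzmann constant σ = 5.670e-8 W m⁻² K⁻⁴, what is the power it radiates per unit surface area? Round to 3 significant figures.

Wien's law: T = b/λ_max = 2.898×10⁻³/9.415×10⁻⁸ = 30780.7 K.
Then I = σT⁴ = 5.670×10⁻⁸×(30780.7)⁴ = 5.09×10¹⁰ W/m².

I ≈ 5.09×10¹⁰ W/m²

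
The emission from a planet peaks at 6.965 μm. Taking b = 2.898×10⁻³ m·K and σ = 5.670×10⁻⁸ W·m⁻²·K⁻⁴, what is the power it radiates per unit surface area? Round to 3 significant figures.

Wien's law: T = b/λ_max = 2.898×10⁻³/6.965×10⁻⁶ = 416.080 K.
Then I = σT⁴ = 5.670×10⁻⁸×(416.080)⁴ = 1.70×10³ W/m².

I ≈ 1.70×10³ W/m²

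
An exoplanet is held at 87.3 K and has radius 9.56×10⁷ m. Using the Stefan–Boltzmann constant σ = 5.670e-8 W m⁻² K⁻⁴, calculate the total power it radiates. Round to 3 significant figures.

Surface area A = 4πR² = 4π(9.56×10⁷ m)² = 1.14849×10¹⁷ m².
P = σAT⁴ = 5.670×10⁻⁸ × 1.14849×10¹⁷ × (87.3)⁴ = 3.78×10¹⁷ W.

P ≈ 3.78×10¹⁷ W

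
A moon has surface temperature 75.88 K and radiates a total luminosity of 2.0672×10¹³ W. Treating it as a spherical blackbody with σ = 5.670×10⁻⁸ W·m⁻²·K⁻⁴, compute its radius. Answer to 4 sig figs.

R ≈ 9.355×10⁵ m

L = 4πR²σT⁴ ⇒ R = √(L/(4πσT⁴)).
σT⁴ = 1.87972 W/m², so R = √(2.0672×10¹³/(4π×1.87972)) = 9.355×10⁵ m.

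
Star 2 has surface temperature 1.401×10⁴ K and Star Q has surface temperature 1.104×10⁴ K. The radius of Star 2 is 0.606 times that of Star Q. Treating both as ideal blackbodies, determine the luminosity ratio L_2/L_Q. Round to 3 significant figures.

L_2/L_Q ≈ 0.952

L ∝ R²T⁴, so L_2/L_Q = (R_2/R_Q)²(T_2/T_Q)⁴ = (0.606)² × (1.401×10⁴/1.104×10⁴)⁴ = 0.367236 × 2.59344 = 0.952.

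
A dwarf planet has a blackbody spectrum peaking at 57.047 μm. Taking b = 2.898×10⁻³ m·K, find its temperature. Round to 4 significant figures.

T ≈ 50.80 K

Wien's law gives T = b/λ_max = (2.898×10⁻³ m·K)/(5.7047×10⁻⁵ m) = 50.80 K.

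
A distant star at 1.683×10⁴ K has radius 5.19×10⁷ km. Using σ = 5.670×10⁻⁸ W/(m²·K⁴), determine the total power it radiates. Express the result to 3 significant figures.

Surface area A = 4πR² = 4π(5.19×10¹⁰ m)² = 3.38489×10²² m².
P = σAT⁴ = 5.670×10⁻⁸ × 3.38489×10²² × (1.683×10⁴)⁴ = 1.54×10³² W.

P ≈ 1.54×10³² W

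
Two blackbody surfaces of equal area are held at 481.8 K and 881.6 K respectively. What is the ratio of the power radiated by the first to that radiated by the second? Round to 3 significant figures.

P₁/P₂ ≈ 0.0892

With equal areas, P₁/P₂ = (T₁/T₂)⁴ = (481.8/881.6)⁴ = 0.0892.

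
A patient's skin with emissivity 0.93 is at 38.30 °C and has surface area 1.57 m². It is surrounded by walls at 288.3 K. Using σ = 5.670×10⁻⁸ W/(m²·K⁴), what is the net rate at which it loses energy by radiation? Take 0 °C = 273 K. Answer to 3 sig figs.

T = 38.30 °C + 273 = 311.30 K.
Area A = 1.57 m².
Net radiated power P_net = εσA(T⁴ − T₀⁴) = 0.93×5.670×10⁻⁸×1.57×(311.30⁴ − 288.3⁴).
T⁴ − T₀⁴ = 9.39110×10⁹ − 6.90842×10⁹ = 2.48268×10⁹ K⁴, so P_net = 206 W.

Net loss ≈ 206 W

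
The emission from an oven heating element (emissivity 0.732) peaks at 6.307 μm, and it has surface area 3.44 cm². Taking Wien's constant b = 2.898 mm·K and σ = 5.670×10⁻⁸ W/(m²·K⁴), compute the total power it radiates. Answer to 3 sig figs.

Wien's law: T = b/λ_max = 2.898×10⁻³/6.307×10⁻⁶ = 459.489 K.
Area A = 3.44 cm² = 3.44×10⁻⁴ m².
Then P = εσAT⁴ = 0.732×5.670×10⁻⁸×3.44×10⁻⁴×(459.489)⁴ = 0.636 W.

P ≈ 0.636 W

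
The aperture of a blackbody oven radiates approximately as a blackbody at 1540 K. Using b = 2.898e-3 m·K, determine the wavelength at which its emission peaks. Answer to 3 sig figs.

λ_max ≈ 1.88 μm

Wien's displacement law: λ_max = b/T = (2.898×10⁻³ m·K)/(1540 K) = 1.882×10⁻⁶ m.
That is 1.88 μm, in the infrared range.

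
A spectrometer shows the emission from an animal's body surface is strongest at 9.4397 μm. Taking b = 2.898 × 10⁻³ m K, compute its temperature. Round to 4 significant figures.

Wien's law gives T = b/λ_max = (2.898×10⁻³ m·K)/(9.4397×10⁻⁶ m) = 307.0 K.

T ≈ 307.0 K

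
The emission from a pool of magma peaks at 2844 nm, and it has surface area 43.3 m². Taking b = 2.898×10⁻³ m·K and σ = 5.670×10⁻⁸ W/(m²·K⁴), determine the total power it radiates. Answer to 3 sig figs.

Wien's law: T = b/λ_max = 2.898×10⁻³/2.844×10⁻⁶ = 1018.99 K.
Area A = 43.3 m².
Then P = σAT⁴ = 5.670×10⁻⁸×43.3×(1018.99)⁴ = 2.65×10⁶ W.

P ≈ 2.65×10⁶ W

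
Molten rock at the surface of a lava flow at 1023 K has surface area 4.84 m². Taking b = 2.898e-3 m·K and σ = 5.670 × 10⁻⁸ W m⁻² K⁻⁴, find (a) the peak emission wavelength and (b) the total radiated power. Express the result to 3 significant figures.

λ_max ≈ 2.83 μm; P ≈ 3.01×10⁵ W

(a) λ_max = b/T = 2.898×10⁻³/1023 = 2.833×10⁻⁶ m = 2.83 μm.
Area A = 4.84 m².
(b) P = σAT⁴ = 5.670×10⁻⁸×4.84×(1023)⁴ = 3.01×10⁵ W.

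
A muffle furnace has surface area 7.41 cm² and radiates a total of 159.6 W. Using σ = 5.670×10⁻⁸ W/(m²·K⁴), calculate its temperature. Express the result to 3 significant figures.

T ≈ 1.40×10³ K

Area A = 7.41 cm² = 7.41×10⁻⁴ m².
P = σAT⁴ ⇒ T = (P/(σA))^(1/4) = (159.6/(5.670×10⁻⁸×7.41×10⁻⁴))^(1/4) = 1.40×10³ K.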